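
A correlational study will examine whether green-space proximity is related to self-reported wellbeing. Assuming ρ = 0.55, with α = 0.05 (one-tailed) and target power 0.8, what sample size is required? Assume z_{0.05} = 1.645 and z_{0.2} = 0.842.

Fisher's z: C = ½·ln((1+r)/(1−r)) = ½·ln(3.4444) = 0.6184.
n = ((z_{α} + z_β)/C)² + 3.
(1.645 + 0.842) / 0.6184 = 2.487 / 0.6184 = 4.022.
n = 4.022² + 3 = 16.17 + 3 = 19.2.
Round up.

n = 20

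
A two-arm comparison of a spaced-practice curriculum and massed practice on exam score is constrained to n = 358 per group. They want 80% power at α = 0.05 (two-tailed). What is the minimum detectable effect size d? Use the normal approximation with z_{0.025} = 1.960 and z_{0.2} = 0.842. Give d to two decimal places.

For two independent groups of n = 358 each: d_min = (z_{α/2} + z_β)·√(2/n).
z-sum = 1.960 + 0.842 = 2.802.
d_min = 2.802 × √(2/358) = 2.802 × 0.0747 = 0.209.

d_min ≈ 0.21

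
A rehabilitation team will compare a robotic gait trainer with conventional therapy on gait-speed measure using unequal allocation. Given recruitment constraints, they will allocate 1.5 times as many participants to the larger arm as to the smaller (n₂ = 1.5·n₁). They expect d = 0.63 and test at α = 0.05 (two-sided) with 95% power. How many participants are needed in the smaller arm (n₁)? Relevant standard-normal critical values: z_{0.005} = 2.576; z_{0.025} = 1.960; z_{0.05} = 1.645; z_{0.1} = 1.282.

With allocation ratio k = n₂/n₁ = 1.5, Var(x̄₁−x̄₂) = σ²(1/n₁ + 1/(k·n₁)) = σ²·(k+1)/(k·n₁).
So n₁ = (1 + 1/k)·((z_{α/2} + z_β)/d)² = 1.667 × (3.605/0.63)².
n₁ = 1.667 × 32.74 = 54.6.
Round up: n₁ = 55, giving n₂ = ⌈1.5 × 55⌉ = ⌈82.5⌉ = 83.

n₁ = 55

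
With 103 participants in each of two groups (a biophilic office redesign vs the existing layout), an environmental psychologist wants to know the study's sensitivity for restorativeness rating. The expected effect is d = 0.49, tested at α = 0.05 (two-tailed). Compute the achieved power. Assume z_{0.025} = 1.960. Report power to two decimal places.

For two equal groups, power = Φ(d·√(n/2) − z_{α/2}).
d·√(n/2) = 0.49 × √(103/2) = 0.49 × 7.176 = 3.516.
z_β = 3.516 − 1.960 = 1.556.
Power = Φ(1.556) = 0.940.

power ≈ 0.94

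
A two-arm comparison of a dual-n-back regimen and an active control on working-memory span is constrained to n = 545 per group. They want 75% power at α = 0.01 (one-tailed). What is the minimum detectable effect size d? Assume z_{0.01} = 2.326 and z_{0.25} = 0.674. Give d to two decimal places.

For two independent groups of n = 545 each: d_min = (z_{α} + z_β)·√(2/n).
z-sum = 2.326 + 0.674 = 3.000.
d_min = 3.000 × √(2/545) = 3.000 × 0.0606 = 0.182.

d_min ≈ 0.18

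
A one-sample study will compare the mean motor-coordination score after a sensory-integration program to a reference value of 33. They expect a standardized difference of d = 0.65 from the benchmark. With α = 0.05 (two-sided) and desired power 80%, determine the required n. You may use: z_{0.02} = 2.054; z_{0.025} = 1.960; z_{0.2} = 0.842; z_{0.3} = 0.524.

n = 19

For a one-sample test: n = ((z_{α/2} + z_β) / d)².
z_{α/2} + z_β = 1.960 + 0.842 = 2.802.
n = (2.802 / 0.65)² = 4.311² = 18.58.
Round up.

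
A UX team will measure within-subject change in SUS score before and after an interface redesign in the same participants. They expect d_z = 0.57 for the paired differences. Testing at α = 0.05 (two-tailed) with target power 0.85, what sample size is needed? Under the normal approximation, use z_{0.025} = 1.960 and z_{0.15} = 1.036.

For a paired (one-sample on differences) test: n = ((z_{α/2} + z_β) / d)².
z_{α/2} + z_β = 1.960 + 1.036 = 2.996.
n = (2.996 / 0.57)² = 5.256² = 27.63.
Round up.

n = 28 pairs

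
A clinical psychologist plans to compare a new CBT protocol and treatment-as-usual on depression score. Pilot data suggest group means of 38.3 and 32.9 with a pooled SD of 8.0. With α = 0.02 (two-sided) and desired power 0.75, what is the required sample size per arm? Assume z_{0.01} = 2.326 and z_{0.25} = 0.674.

Cohen's d = |M₁ − M₂| / SD_pooled = |38.3 − 32.9| / 8.0 = 5.4 / 8.0 = 0.675.
For two independent groups with equal n: n = 2·((z_{α/2} + z_β) / d)².
z_{α/2} + z_β = 2.326 + 0.674 = 3.000.
n = 2 × (3.000 / 0.675)² = 2 × 4.444² = 2 × 19.75 = 39.5.
Round up to the next whole participant.

n = 40 per group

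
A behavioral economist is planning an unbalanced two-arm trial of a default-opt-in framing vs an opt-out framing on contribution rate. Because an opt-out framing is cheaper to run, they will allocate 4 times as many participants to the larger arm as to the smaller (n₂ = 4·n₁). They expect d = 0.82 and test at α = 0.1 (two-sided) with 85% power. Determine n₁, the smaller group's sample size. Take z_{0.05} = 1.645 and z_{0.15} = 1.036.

With allocation ratio k = n₂/n₁ = 4, Var(x̄₁−x̄₂) = σ²(1/n₁ + 1/(k·n₁)) = σ²·(k+1)/(k·n₁).
So n₁ = (1 + 1/k)·((z_{α/2} + z_β)/d)² = 1.250 × (2.681/0.82)².
n₁ = 1.250 × 10.69 = 13.4.
Round up: n₁ = 14, giving n₂ = 4 × 14 = 56.

n₁ = 14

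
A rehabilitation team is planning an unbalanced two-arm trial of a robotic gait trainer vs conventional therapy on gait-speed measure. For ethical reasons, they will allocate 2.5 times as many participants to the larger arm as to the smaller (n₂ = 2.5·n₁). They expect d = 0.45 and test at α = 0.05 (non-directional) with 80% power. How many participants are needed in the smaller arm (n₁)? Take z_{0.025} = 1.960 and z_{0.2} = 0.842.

With allocation ratio k = n₂/n₁ = 2.5, Var(x̄₁−x̄₂) = σ²(1/n₁ + 1/(k·n₁)) = σ²·(k+1)/(k·n₁).
So n₁ = (1 + 1/k)·((z_{α/2} + z_β)/d)² = 1.400 × (2.802/0.45)².
n₁ = 1.400 × 38.77 = 54.3.
Round up: n₁ = 55, giving n₂ = ⌈2.5 × 55⌉ = ⌈137.5⌉ = 138.

n₁ = 55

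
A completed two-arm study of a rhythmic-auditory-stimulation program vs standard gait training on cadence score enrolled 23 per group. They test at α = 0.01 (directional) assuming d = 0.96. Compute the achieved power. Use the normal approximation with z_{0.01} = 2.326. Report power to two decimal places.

power ≈ 0.82

For two equal groups, power = Φ(d·√(n/2) − z_{α}).
d·√(n/2) = 0.96 × √(23/2) = 0.96 × 3.391 = 3.256.
z_β = 3.256 − 2.326 = 0.930.
Power = Φ(0.930) = 0.824.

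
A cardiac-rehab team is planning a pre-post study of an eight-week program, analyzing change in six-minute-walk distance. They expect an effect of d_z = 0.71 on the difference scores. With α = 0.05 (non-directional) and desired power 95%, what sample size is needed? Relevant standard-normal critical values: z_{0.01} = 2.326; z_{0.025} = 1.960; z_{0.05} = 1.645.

n = 26 pairs

For a paired (one-sample on differences) test: n = ((z_{α/2} + z_β) / d)².
z_{α/2} + z_β = 1.960 + 1.645 = 3.605.
n = (3.605 / 0.71)² = 5.077² = 25.78.
Round up.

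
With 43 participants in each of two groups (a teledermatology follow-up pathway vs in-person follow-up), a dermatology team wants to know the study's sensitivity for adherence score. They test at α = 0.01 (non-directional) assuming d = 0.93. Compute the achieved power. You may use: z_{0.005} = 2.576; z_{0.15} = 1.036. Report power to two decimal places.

power ≈ 0.96

For two equal groups, power = Φ(d·√(n/2) − z_{α/2}).
d·√(n/2) = 0.93 × √(43/2) = 0.93 × 4.637 = 4.312.
z_β = 4.312 − 2.576 = 1.736.
Power = Φ(1.736) = 0.959.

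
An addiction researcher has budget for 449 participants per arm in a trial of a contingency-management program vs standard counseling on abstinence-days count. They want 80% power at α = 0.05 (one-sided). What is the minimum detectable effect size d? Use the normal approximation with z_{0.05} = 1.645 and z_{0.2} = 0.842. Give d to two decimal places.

For two independent groups of n = 449 each: d_min = (z_{α} + z_β)·√(2/n).
z-sum = 1.645 + 0.842 = 2.487.
d_min = 2.487 × √(2/449) = 2.487 × 0.0667 = 0.166.

d_min ≈ 0.17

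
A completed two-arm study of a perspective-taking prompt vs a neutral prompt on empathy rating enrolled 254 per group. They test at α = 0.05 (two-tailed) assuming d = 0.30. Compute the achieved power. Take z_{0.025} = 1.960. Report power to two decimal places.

For two equal groups, power = Φ(d·√(n/2) − z_{α/2}).
d·√(n/2) = 0.30 × √(254/2) = 0.30 × 11.269 = 3.381.
z_β = 3.381 − 1.960 = 1.421.
Power = Φ(1.421) = 0.922.

power ≈ 0.92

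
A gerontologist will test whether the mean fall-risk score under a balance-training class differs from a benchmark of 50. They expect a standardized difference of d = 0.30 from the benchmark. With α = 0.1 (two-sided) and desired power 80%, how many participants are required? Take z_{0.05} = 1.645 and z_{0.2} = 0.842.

n = 69

For a one-sample test: n = ((z_{α/2} + z_β) / d)².
z_{α/2} + z_β = 1.645 + 0.842 = 2.487.
n = (2.487 / 0.30)² = 8.290² = 68.72.
Round up.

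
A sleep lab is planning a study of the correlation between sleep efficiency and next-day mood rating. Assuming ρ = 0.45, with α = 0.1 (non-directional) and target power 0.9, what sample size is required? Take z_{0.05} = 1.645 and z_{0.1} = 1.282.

Fisher's z: C = ½·ln((1+r)/(1−r)) = ½·ln(2.6364) = 0.4847.
n = ((z_{α/2} + z_β)/C)² + 3.
(1.645 + 1.282) / 0.4847 = 2.927 / 0.4847 = 6.039.
n = 6.039² + 3 = 36.47 + 3 = 39.5.
Round up.

n = 40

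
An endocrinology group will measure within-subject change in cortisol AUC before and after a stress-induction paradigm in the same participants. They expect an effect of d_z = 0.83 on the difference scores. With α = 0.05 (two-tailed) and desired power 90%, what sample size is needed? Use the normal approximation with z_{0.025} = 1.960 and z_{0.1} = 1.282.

n = 16 pairs

For a paired (one-sample on differences) test: n = ((z_{α/2} + z_β) / d)².
z_{α/2} + z_β = 1.960 + 1.282 = 3.242.
n = (3.242 / 0.83)² = 3.906² = 15.26.
Round up.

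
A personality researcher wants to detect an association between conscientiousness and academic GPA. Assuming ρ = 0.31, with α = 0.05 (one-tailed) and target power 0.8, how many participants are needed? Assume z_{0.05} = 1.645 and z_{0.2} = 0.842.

n = 64

Fisher's z: C = ½·ln((1+r)/(1−r)) = ½·ln(1.8986) = 0.3205.
n = ((z_{α} + z_β)/C)² + 3.
(1.645 + 0.842) / 0.3205 = 2.487 / 0.3205 = 7.760.
n = 7.760² + 3 = 60.21 + 3 = 63.2.
Round up.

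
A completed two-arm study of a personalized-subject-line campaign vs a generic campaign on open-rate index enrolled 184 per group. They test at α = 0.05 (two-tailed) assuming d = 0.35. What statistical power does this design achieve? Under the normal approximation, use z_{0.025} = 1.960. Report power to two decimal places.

For two equal groups, power = Φ(d·√(n/2) − z_{α/2}).
d·√(n/2) = 0.35 × √(184/2) = 0.35 × 9.592 = 3.357.
z_β = 3.357 − 1.960 = 1.397.
Power = Φ(1.397) = 0.919.

power ≈ 0.92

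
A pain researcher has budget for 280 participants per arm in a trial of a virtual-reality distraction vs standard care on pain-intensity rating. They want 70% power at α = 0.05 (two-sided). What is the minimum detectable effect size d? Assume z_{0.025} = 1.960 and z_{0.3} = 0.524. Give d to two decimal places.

For two independent groups of n = 280 each: d_min = (z_{α/2} + z_β)·√(2/n).
z-sum = 1.960 + 0.524 = 2.484.
d_min = 2.484 × √(2/280) = 2.484 × 0.0845 = 0.210.

d_min ≈ 0.21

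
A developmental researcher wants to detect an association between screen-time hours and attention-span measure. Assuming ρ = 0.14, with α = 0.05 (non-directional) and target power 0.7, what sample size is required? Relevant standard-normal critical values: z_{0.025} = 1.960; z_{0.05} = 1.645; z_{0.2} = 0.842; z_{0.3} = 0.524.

n = 314

Fisher's z: C = ½·ln((1+r)/(1−r)) = ½·ln(1.3256) = 0.1409.
n = ((z_{α/2} + z_β)/C)² + 3.
(1.960 + 0.524) / 0.1409 = 2.484 / 0.1409 = 17.630.
n = 17.630² + 3 = 310.80 + 3 = 313.8.
Round up.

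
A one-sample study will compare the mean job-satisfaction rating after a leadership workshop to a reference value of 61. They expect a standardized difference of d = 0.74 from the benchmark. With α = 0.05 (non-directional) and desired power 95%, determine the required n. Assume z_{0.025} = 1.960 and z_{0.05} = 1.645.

For a one-sample test: n = ((z_{α/2} + z_β) / d)².
z_{α/2} + z_β = 1.960 + 1.645 = 3.605.
n = (3.605 / 0.74)² = 4.872² = 23.73.
Round up.

n = 24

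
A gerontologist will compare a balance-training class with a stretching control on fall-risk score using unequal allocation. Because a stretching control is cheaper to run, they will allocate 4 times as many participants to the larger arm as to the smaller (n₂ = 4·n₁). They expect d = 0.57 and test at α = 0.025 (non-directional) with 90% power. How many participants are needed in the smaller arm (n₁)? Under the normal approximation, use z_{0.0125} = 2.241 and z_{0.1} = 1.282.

n₁ = 48

With allocation ratio k = n₂/n₁ = 4, Var(x̄₁−x̄₂) = σ²(1/n₁ + 1/(k·n₁)) = σ²·(k+1)/(k·n₁).
So n₁ = (1 + 1/k)·((z_{α/2} + z_β)/d)² = 1.250 × (3.523/0.57)².
n₁ = 1.250 × 38.20 = 47.8.
Round up: n₁ = 48, giving n₂ = 4 × 48 = 192.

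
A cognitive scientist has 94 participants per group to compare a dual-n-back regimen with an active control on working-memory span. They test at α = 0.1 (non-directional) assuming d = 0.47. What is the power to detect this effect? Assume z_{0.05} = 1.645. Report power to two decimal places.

For two equal groups, power = Φ(d·√(n/2) − z_{α/2}).
d·√(n/2) = 0.47 × √(94/2) = 0.47 × 6.856 = 3.222.
z_β = 3.222 − 1.645 = 1.577.
Power = Φ(1.577) = 0.943.

power ≈ 0.94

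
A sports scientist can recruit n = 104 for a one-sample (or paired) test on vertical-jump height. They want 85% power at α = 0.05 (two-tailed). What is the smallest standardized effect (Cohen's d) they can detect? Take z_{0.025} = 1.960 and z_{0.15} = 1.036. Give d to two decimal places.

d_min ≈ 0.29

For a single sample (or paired design) of n = 104: d_min = (z_{α/2} + z_β)/√n.
z-sum = 1.960 + 1.036 = 2.996.
d_min = 2.996 / √104 = 2.996 / 10.198 = 0.294.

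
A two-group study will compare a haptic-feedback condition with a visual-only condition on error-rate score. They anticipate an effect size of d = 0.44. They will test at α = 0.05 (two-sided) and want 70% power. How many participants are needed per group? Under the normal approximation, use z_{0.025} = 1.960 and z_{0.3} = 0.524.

n = 64 per group

For two independent groups with equal n: n = 2·((z_{α/2} + z_β) / d)².
z_{α/2} + z_β = 1.960 + 0.524 = 2.484.
n = 2 × (2.484 / 0.44)² = 2 × 5.645² = 2 × 31.87 = 63.7.
Round up to the next whole participant.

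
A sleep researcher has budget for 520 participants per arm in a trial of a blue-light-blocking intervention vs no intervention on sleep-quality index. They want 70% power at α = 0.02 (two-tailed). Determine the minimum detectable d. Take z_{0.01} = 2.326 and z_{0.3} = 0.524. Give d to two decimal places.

d_min ≈ 0.18

For two independent groups of n = 520 each: d_min = (z_{α/2} + z_β)·√(2/n).
z-sum = 2.326 + 0.524 = 2.850.
d_min = 2.850 × √(2/520) = 2.850 × 0.0620 = 0.177.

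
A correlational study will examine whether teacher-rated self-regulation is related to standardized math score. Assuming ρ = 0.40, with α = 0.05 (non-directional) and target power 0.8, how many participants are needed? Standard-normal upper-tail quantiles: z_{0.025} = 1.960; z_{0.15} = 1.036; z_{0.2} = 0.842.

n = 47

Fisher's z: C = ½·ln((1+r)/(1−r)) = ½·ln(2.3333) = 0.4236.
n = ((z_{α/2} + z_β)/C)² + 3.
(1.960 + 0.842) / 0.4236 = 2.802 / 0.4236 = 6.615.
n = 6.615² + 3 = 43.75 + 3 = 46.8.
Round up.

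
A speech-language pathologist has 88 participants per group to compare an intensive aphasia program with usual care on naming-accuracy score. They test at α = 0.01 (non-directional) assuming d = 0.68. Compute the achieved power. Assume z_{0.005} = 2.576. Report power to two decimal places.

For two equal groups, power = Φ(d·√(n/2) − z_{α/2}).
d·√(n/2) = 0.68 × √(88/2) = 0.68 × 6.633 = 4.511.
z_β = 4.511 − 2.576 = 1.935.
Power = Φ(1.935) = 0.973.

power ≈ 0.97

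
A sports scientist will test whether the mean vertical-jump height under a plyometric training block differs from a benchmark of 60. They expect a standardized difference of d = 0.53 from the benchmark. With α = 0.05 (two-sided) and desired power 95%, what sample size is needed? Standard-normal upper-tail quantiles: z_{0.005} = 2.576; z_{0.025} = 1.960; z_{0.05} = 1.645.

n = 47

For a one-sample test: n = ((z_{α/2} + z_β) / d)².
z_{α/2} + z_β = 1.960 + 1.645 = 3.605.
n = (3.605 / 0.53)² = 6.802² = 46.27.
Round up.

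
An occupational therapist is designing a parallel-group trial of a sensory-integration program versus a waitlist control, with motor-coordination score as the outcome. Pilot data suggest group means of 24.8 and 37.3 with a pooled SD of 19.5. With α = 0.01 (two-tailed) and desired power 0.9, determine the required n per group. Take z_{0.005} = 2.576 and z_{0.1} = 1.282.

Cohen's d = |M₁ − M₂| / SD_pooled = |24.8 − 37.3| / 19.5 = 12.5 / 19.5 = 0.641.
For two independent groups with equal n: n = 2·((z_{α/2} + z_β) / d)².
z_{α/2} + z_β = 2.576 + 1.282 = 3.858.
n = 2 × (3.858 / 0.641)² = 2 × 6.019² = 2 × 36.22 = 72.4.
Round up to the next whole participant.

n = 73 per group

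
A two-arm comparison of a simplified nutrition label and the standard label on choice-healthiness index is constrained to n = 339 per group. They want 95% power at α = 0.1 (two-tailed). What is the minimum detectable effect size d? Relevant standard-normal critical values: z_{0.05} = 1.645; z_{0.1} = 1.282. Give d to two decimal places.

d_min ≈ 0.25

For two independent groups of n = 339 each: d_min = (z_{α/2} + z_β)·√(2/n).
z-sum = 1.645 + 1.645 = 3.290.
d_min = 3.290 × √(2/339) = 3.290 × 0.0768 = 0.253.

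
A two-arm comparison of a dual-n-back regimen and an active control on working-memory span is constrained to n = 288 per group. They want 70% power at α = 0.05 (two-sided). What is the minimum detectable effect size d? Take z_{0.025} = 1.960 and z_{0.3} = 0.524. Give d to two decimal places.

For two independent groups of n = 288 each: d_min = (z_{α/2} + z_β)·√(2/n).
z-sum = 1.960 + 0.524 = 2.484.
d_min = 2.484 × √(2/288) = 2.484 × 0.0833 = 0.207.

d_min ≈ 0.21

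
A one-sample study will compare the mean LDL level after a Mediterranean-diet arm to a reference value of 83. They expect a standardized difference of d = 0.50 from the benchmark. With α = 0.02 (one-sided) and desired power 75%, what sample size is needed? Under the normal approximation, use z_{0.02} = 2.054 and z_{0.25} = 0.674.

For a one-sample test: n = ((z_{α} + z_β) / d)².
z_{α} + z_β = 2.054 + 0.674 = 2.728.
n = (2.728 / 0.50)² = 5.456² = 29.77.
Round up.

n = 30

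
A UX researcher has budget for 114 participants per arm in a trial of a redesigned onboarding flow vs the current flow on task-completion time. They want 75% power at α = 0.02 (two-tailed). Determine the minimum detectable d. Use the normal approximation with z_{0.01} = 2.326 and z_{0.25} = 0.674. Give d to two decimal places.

For two independent groups of n = 114 each: d_min = (z_{α/2} + z_β)·√(2/n).
z-sum = 2.326 + 0.674 = 3.000.
d_min = 3.000 × √(2/114) = 3.000 × 0.1325 = 0.397.

d_min ≈ 0.40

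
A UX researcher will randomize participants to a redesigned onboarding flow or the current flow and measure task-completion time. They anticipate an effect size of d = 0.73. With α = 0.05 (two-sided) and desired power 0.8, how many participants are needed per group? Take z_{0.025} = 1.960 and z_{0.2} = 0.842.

n = 30 per group

For two independent groups with equal n: n = 2·((z_{α/2} + z_β) / d)².
z_{α/2} + z_β = 1.960 + 0.842 = 2.802.
n = 2 × (2.802 / 0.73)² = 2 × 3.838² = 2 × 14.73 = 29.5.
Round up to the next whole participant.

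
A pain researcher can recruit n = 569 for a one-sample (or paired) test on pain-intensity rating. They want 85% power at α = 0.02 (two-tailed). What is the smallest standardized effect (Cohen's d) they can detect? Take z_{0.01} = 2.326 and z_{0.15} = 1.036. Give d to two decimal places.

d_min ≈ 0.14

For a single sample (or paired design) of n = 569: d_min = (z_{α/2} + z_β)/√n.
z-sum = 2.326 + 1.036 = 3.362.
d_min = 3.362 / √569 = 3.362 / 23.854 = 0.141.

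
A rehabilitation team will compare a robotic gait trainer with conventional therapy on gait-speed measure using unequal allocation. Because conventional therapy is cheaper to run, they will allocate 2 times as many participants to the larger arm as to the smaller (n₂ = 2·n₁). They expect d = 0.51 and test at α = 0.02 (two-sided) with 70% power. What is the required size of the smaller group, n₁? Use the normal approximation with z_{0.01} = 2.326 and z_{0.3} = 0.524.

n₁ = 47

With allocation ratio k = n₂/n₁ = 2, Var(x̄₁−x̄₂) = σ²(1/n₁ + 1/(k·n₁)) = σ²·(k+1)/(k·n₁).
So n₁ = (1 + 1/k)·((z_{α/2} + z_β)/d)² = 1.500 × (2.850/0.51)².
n₁ = 1.500 × 31.23 = 46.8.
Round up: n₁ = 47, giving n₂ = 2 × 47 = 94.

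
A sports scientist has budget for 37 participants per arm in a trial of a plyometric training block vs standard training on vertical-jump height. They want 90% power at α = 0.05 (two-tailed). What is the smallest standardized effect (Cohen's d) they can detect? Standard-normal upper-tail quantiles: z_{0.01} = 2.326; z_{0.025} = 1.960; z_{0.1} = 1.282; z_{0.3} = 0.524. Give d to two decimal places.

For two independent groups of n = 37 each: d_min = (z_{α/2} + z_β)·√(2/n).
z-sum = 1.960 + 1.282 = 3.242.
d_min = 3.242 × √(2/37) = 3.242 × 0.2325 = 0.754.

d_min ≈ 0.75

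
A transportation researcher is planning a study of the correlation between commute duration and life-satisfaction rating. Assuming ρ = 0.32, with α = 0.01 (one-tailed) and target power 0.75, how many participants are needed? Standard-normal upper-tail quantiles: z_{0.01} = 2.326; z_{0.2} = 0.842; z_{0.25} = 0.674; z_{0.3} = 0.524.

n = 85

Fisher's z: C = ½·ln((1+r)/(1−r)) = ½·ln(1.9412) = 0.3316.
n = ((z_{α} + z_β)/C)² + 3.
(2.326 + 0.674) / 0.3316 = 3.000 / 0.3316 = 9.047.
n = 9.047² + 3 = 81.85 + 3 = 84.8.
Round up.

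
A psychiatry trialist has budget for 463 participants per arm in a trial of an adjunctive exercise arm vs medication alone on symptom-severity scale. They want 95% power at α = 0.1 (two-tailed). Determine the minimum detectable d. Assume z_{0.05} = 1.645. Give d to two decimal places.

d_min ≈ 0.22

For two independent groups of n = 463 each: d_min = (z_{α/2} + z_β)·√(2/n).
z-sum = 1.645 + 1.645 = 3.290.
d_min = 3.290 × √(2/463) = 3.290 × 0.0657 = 0.216.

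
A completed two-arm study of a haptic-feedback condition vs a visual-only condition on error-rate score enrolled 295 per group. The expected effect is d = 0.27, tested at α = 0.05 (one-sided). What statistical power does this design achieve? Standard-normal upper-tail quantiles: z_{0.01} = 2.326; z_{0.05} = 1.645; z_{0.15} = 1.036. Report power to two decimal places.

For two equal groups, power = Φ(d·√(n/2) − z_{α}).
d·√(n/2) = 0.27 × √(295/2) = 0.27 × 12.145 = 3.279.
z_β = 3.279 − 1.645 = 1.634.
Power = Φ(1.634) = 0.949.

power ≈ 0.95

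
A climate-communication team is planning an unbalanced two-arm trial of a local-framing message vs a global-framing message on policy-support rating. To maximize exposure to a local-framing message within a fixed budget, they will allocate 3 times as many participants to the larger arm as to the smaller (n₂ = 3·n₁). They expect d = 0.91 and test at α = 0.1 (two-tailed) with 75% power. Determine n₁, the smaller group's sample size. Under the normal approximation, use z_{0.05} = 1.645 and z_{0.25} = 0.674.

n₁ = 9

With allocation ratio k = n₂/n₁ = 3, Var(x̄₁−x̄₂) = σ²(1/n₁ + 1/(k·n₁)) = σ²·(k+1)/(k·n₁).
So n₁ = (1 + 1/k)·((z_{α/2} + z_β)/d)² = 1.333 × (2.319/0.91)².
n₁ = 1.333 × 6.49 = 8.7.
Round up: n₁ = 9, giving n₂ = 3 × 9 = 27.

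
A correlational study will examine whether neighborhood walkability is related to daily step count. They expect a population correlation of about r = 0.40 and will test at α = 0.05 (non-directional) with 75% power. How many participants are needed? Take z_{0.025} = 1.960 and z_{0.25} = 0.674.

n = 42

Fisher's z: C = ½·ln((1+r)/(1−r)) = ½·ln(2.3333) = 0.4236.
n = ((z_{α/2} + z_β)/C)² + 3.
(1.960 + 0.674) / 0.4236 = 2.634 / 0.4236 = 6.218.
n = 6.218² + 3 = 38.67 + 3 = 41.7.
Round up.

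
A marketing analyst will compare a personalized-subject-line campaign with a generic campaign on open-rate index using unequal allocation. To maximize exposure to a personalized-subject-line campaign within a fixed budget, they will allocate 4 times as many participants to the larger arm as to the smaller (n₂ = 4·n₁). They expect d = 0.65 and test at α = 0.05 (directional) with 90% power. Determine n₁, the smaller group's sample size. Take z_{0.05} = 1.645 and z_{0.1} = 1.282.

n₁ = 26

With allocation ratio k = n₂/n₁ = 4, Var(x̄₁−x̄₂) = σ²(1/n₁ + 1/(k·n₁)) = σ²·(k+1)/(k·n₁).
So n₁ = (1 + 1/k)·((z_{α} + z_β)/d)² = 1.250 × (2.927/0.65)².
n₁ = 1.250 × 20.28 = 25.3.
Round up: n₁ = 26, giving n₂ = 4 × 26 = 104.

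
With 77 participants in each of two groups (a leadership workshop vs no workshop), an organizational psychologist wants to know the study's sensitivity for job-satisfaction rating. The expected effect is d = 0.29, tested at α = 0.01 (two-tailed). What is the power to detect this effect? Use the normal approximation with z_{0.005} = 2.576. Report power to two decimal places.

For two equal groups, power = Φ(d·√(n/2) − z_{α/2}).
d·√(n/2) = 0.29 × √(77/2) = 0.29 × 6.205 = 1.799.
z_β = 1.799 − 2.576 = -0.777.
Power = Φ(-0.777) = 0.219.

power ≈ 0.22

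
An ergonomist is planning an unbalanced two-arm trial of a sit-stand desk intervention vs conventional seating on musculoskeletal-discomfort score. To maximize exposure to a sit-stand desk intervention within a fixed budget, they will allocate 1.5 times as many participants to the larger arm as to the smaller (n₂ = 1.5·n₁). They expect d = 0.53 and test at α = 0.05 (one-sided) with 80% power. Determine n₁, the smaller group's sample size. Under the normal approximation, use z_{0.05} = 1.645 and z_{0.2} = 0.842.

With allocation ratio k = n₂/n₁ = 1.5, Var(x̄₁−x̄₂) = σ²(1/n₁ + 1/(k·n₁)) = σ²·(k+1)/(k·n₁).
So n₁ = (1 + 1/k)·((z_{α} + z_β)/d)² = 1.667 × (2.487/0.53)².
n₁ = 1.667 × 22.02 = 36.7.
Round up: n₁ = 37, giving n₂ = ⌈1.5 × 37⌉ = ⌈55.5⌉ = 56.

n₁ = 37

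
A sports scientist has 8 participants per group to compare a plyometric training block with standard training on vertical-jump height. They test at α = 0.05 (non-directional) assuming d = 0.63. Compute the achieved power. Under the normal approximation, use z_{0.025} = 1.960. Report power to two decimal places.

power ≈ 0.24

For two equal groups, power = Φ(d·√(n/2) − z_{α/2}).
d·√(n/2) = 0.63 × √(8/2) = 0.63 × 2.000 = 1.260.
z_β = 1.260 − 1.960 = -0.700.
Power = Φ(-0.700) = 0.242.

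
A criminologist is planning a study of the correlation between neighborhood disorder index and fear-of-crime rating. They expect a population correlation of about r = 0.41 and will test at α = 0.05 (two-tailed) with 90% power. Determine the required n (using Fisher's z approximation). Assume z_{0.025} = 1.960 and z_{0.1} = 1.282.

n = 59

Fisher's z: C = ½·ln((1+r)/(1−r)) = ½·ln(2.3898) = 0.4356.
n = ((z_{α/2} + z_β)/C)² + 3.
(1.960 + 1.282) / 0.4356 = 3.242 / 0.4356 = 7.443.
n = 7.443² + 3 = 55.39 + 3 = 58.4.
Round up.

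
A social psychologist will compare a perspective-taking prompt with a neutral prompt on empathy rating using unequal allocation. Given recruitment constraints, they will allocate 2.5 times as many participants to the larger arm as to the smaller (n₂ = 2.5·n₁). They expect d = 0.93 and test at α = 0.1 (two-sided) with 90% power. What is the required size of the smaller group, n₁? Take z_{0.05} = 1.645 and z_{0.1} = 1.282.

With allocation ratio k = n₂/n₁ = 2.5, Var(x̄₁−x̄₂) = σ²(1/n₁ + 1/(k·n₁)) = σ²·(k+1)/(k·n₁).
So n₁ = (1 + 1/k)·((z_{α/2} + z_β)/d)² = 1.400 × (2.927/0.93)².
n₁ = 1.400 × 9.91 = 13.9.
Round up: n₁ = 14, giving n₂ = 2.5 × 14 = 35.

n₁ = 14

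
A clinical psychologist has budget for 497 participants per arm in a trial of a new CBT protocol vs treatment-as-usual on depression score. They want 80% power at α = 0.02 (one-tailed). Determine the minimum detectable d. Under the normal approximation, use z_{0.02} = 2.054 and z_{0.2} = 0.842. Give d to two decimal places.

For two independent groups of n = 497 each: d_min = (z_{α} + z_β)·√(2/n).
z-sum = 2.054 + 0.842 = 2.896.
d_min = 2.896 × √(2/497) = 2.896 × 0.0634 = 0.184.

d_min ≈ 0.18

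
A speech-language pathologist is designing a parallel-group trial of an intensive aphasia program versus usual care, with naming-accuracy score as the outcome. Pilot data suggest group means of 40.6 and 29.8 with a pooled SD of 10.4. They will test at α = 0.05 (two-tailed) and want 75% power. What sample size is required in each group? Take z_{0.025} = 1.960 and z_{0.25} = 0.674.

Cohen's d = |M₁ − M₂| / SD_pooled = |40.6 − 29.8| / 10.4 = 10.8 / 10.4 = 1.038.
For two independent groups with equal n: n = 2·((z_{α/2} + z_β) / d)².
z_{α/2} + z_β = 1.960 + 0.674 = 2.634.
n = 2 × (2.634 / 1.038)² = 2 × 2.538² = 2 × 6.44 = 12.9.
Round up to the next whole participant.

n = 13 per group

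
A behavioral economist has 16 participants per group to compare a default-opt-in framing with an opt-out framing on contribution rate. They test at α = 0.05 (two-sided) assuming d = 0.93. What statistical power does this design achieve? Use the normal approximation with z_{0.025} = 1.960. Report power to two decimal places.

power ≈ 0.75

For two equal groups, power = Φ(d·√(n/2) − z_{α/2}).
d·√(n/2) = 0.93 × √(16/2) = 0.93 × 2.828 = 2.630.
z_β = 2.630 − 1.960 = 0.670.
Power = Φ(0.670) = 0.749.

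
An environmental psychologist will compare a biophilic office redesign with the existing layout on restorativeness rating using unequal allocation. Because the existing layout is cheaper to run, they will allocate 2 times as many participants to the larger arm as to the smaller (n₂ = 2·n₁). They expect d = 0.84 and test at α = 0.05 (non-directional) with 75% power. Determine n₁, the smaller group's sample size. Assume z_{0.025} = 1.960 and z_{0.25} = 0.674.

n₁ = 15

With allocation ratio k = n₂/n₁ = 2, Var(x̄₁−x̄₂) = σ²(1/n₁ + 1/(k·n₁)) = σ²·(k+1)/(k·n₁).
So n₁ = (1 + 1/k)·((z_{α/2} + z_β)/d)² = 1.500 × (2.634/0.84)².
n₁ = 1.500 × 9.83 = 14.7.
Round up: n₁ = 15, giving n₂ = 2 × 15 = 30.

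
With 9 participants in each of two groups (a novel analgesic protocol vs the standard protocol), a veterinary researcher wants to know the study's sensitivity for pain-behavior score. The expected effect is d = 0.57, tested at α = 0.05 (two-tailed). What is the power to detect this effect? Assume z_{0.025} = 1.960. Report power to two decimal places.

power ≈ 0.23

For two equal groups, power = Φ(d·√(n/2) − z_{α/2}).
d·√(n/2) = 0.57 × √(9/2) = 0.57 × 2.121 = 1.209.
z_β = 1.209 − 1.960 = -0.751.
Power = Φ(-0.751) = 0.226.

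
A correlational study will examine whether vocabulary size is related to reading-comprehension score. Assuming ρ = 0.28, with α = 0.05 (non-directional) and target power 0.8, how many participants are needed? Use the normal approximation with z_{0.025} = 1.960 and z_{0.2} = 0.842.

n = 98

Fisher's z: C = ½·ln((1+r)/(1−r)) = ½·ln(1.7778) = 0.2877.
n = ((z_{α/2} + z_β)/C)² + 3.
(1.960 + 0.842) / 0.2877 = 2.802 / 0.2877 = 9.739.
n = 9.739² + 3 = 94.85 + 3 = 97.9.
Round up.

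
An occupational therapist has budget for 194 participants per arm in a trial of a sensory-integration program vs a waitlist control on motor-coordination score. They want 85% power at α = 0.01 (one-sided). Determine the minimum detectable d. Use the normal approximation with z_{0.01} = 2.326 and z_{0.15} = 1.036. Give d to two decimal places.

d_min ≈ 0.34

For two independent groups of n = 194 each: d_min = (z_{α} + z_β)·√(2/n).
z-sum = 2.326 + 1.036 = 3.362.
d_min = 3.362 × √(2/194) = 3.362 × 0.1015 = 0.341.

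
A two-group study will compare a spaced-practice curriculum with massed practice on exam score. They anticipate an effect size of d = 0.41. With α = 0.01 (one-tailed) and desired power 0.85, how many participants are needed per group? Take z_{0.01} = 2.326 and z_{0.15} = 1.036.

For two independent groups with equal n: n = 2·((z_{α} + z_β) / d)².
z_{α} + z_β = 2.326 + 1.036 = 3.362.
n = 2 × (3.362 / 0.41)² = 2 × 8.200² = 2 × 67.24 = 134.5.
Round up to the next whole participant.

n = 135 per group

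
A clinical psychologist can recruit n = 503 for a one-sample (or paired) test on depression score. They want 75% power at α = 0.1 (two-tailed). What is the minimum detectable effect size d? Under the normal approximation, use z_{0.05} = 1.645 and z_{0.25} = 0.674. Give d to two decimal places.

d_min ≈ 0.10

For a single sample (or paired design) of n = 503: d_min = (z_{α/2} + z_β)/√n.
z-sum = 1.645 + 0.674 = 2.319.
d_min = 2.319 / √503 = 2.319 / 22.428 = 0.103.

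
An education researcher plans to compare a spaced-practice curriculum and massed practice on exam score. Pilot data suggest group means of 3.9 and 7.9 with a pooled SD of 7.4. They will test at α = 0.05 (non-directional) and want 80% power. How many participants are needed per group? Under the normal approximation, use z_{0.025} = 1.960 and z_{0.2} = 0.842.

Cohen's d = |M₁ − M₂| / SD_pooled = |3.9 − 7.9| / 7.4 = 4.0 / 7.4 = 0.541.
For two independent groups with equal n: n = 2·((z_{α/2} + z_β) / d)².
z_{α/2} + z_β = 1.960 + 0.842 = 2.802.
n = 2 × (2.802 / 0.541)² = 2 × 5.179² = 2 × 26.83 = 53.7.
Round up to the next whole participant.

n = 54 per group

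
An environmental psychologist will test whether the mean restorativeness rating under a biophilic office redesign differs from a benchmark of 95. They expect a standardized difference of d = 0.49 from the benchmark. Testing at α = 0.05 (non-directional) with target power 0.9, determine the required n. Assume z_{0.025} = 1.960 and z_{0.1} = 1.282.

For a one-sample test: n = ((z_{α/2} + z_β) / d)².
z_{α/2} + z_β = 1.960 + 1.282 = 3.242.
n = (3.242 / 0.49)² = 6.616² = 43.78.
Round up.

n = 44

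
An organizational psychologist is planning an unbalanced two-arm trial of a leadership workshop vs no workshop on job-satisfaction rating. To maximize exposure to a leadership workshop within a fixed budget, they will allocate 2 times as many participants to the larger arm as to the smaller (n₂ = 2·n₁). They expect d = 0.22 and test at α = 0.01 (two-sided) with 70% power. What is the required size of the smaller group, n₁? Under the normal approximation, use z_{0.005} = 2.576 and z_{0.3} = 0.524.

n₁ = 298

With allocation ratio k = n₂/n₁ = 2, Var(x̄₁−x̄₂) = σ²(1/n₁ + 1/(k·n₁)) = σ²·(k+1)/(k·n₁).
So n₁ = (1 + 1/k)·((z_{α/2} + z_β)/d)² = 1.500 × (3.100/0.22)².
n₁ = 1.500 × 198.55 = 297.8.
Round up: n₁ = 298, giving n₂ = 2 × 298 = 596.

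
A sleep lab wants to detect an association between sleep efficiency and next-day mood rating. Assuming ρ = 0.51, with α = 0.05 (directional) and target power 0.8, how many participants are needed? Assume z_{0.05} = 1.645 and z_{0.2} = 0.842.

n = 23

Fisher's z: C = ½·ln((1+r)/(1−r)) = ½·ln(3.0816) = 0.5627.
n = ((z_{α} + z_β)/C)² + 3.
(1.645 + 0.842) / 0.5627 = 2.487 / 0.5627 = 4.420.
n = 4.420² + 3 = 19.53 + 3 = 22.5.
Round up.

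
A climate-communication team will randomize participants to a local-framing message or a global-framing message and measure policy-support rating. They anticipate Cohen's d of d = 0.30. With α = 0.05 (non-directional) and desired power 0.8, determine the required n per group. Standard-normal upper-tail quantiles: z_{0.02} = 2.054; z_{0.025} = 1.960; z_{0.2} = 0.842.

For two independent groups with equal n: n = 2·((z_{α/2} + z_β) / d)².
z_{α/2} + z_β = 1.960 + 0.842 = 2.802.
n = 2 × (2.802 / 0.30)² = 2 × 9.340² = 2 × 87.24 = 174.5.
Round up to the next whole participant.

n = 175 per group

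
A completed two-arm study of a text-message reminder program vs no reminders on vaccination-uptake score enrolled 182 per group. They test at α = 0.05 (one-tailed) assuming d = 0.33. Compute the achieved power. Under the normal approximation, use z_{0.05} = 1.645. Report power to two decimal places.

For two equal groups, power = Φ(d·√(n/2) − z_{α}).
d·√(n/2) = 0.33 × √(182/2) = 0.33 × 9.539 = 3.148.
z_β = 3.148 − 1.645 = 1.503.
Power = Φ(1.503) = 0.934.

power ≈ 0.93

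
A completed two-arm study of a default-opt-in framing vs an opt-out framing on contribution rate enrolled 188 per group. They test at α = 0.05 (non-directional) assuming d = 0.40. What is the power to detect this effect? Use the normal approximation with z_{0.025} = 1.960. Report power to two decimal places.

For two equal groups, power = Φ(d·√(n/2) − z_{α/2}).
d·√(n/2) = 0.40 × √(188/2) = 0.40 × 9.695 = 3.878.
z_β = 3.878 − 1.960 = 1.918.
Power = Φ(1.918) = 0.972.

power ≈ 0.97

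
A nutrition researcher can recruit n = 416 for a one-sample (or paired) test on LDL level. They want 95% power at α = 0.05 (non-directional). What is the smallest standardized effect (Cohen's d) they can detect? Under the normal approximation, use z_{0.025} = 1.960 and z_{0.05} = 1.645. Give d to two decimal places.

For a single sample (or paired design) of n = 416: d_min = (z_{α/2} + z_β)/√n.
z-sum = 1.960 + 1.645 = 3.605.
d_min = 3.605 / √416 = 3.605 / 20.396 = 0.177.

d_min ≈ 0.18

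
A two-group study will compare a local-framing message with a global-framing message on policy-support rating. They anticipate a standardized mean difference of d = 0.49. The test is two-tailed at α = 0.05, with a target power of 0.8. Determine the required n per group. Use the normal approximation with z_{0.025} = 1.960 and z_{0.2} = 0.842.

n = 66 per group

For two independent groups with equal n: n = 2·((z_{α/2} + z_β) / d)².
z_{α/2} + z_β = 1.960 + 0.842 = 2.802.
n = 2 × (2.802 / 0.49)² = 2 × 5.718² = 2 × 32.70 = 65.4.
Round up to the next whole participant.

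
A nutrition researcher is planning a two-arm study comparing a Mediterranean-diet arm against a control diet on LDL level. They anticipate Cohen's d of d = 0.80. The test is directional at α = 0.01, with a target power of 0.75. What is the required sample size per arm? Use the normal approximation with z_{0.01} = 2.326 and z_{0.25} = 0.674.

n = 29 per group

For two independent groups with equal n: n = 2·((z_{α} + z_β) / d)².
z_{α} + z_β = 2.326 + 0.674 = 3.000.
n = 2 × (3.000 / 0.80)² = 2 × 3.750² = 2 × 14.06 = 28.1.
Round up to the next whole participant.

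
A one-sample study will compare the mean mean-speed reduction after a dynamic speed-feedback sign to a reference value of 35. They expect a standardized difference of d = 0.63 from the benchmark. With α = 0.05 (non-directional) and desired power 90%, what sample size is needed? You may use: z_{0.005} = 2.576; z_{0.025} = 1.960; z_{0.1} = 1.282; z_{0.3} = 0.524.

For a one-sample test: n = ((z_{α/2} + z_β) / d)².
z_{α/2} + z_β = 1.960 + 1.282 = 3.242.
n = (3.242 / 0.63)² = 5.146² = 26.48.
Round up.

n = 27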